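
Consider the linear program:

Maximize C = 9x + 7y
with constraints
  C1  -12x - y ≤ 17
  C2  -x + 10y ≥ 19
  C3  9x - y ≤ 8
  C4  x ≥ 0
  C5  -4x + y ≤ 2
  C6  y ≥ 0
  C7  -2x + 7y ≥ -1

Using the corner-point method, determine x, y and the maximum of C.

Corner points and C = 9x + 7y:
  (99/89, 179/89) → C = 2144/89
  (0, 19/10) → C = 133/10
  (2, 10) → C = 88
  (0, 2) → C = 14

x = 2, y = 10, maximum C = 88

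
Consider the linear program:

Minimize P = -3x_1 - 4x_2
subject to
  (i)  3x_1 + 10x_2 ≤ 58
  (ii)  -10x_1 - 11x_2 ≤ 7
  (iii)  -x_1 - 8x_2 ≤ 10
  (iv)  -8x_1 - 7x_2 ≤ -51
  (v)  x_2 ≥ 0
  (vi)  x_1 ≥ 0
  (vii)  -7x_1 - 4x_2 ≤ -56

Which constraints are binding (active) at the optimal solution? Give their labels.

(i) and (v)

Corner points and P = -3x_1 - 4x_2:
  (58/3, 0) → P = -58
  (164/29, 119/29) → P = -968/29
  (8, 0) → P = -24

The minimum is at (58/3, 0). Substituting into each constraint, equality holds for (i) and (v); the remaining constraints have slack.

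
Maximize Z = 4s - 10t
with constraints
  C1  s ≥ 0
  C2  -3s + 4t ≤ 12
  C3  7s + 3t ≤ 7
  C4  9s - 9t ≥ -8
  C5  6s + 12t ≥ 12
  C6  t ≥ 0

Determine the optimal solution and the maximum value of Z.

Corner points and Z = 4s - 10t:
  (13/30, 119/90) → Z = -517/45
  (8/11, 7/11) → Z = -38/11
  (2/27, 26/27) → Z = -28/3

The optimum lies where 7s + 3t = 7 and 6s + 12t = 12.
Solving simultaneously gives s = 8/11, t = 7/11.

s = 8/11, t = 7/11, maximum Z = -38/11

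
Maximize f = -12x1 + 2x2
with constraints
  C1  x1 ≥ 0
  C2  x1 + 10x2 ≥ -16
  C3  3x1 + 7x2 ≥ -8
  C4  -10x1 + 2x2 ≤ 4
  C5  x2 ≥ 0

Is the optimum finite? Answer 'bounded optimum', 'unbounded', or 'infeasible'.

Vertices and f = -12x1 + 2x2:
  (0, 2) → f = 4
  (0, 0) → f = 0
The feasible region has finitely many vertices and no improving ray; the maximum is 4 at (0, 2).

bounded optimum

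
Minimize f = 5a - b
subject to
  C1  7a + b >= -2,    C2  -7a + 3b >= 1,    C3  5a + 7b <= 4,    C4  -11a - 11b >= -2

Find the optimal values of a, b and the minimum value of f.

Corner points and f = 5a - b:
  (-1/4, -1/4) → f = -1
  (-4/11, 6/11) → f = -26/11
  (-1/22, 5/22) → f = -5/11

a = -4/11, b = 6/11, minimum f = -26/11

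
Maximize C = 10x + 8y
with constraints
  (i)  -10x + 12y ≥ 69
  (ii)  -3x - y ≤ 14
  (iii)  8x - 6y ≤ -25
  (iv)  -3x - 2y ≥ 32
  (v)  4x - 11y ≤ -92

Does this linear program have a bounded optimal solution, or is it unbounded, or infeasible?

The boundaries -3x - y = 14 and 4x - 11y = -92 meet at (-246/37, 220/37), but that point violates -3x - 2y ≥ 32. Every candidate vertex is excluded by some other constraint, so the feasible region is empty.

infeasible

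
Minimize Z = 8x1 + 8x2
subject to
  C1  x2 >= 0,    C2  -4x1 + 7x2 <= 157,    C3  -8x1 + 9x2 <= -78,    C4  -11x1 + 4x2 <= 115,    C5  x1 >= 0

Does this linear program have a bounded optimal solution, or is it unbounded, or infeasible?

bounded optimum

Extreme points and Z = 8x1 + 8x2:
  (39/4, 0) → Z = 78
  (1959/20, 392/5) → Z = 7054/5
The feasible region has finitely many vertices and no improving ray; the minimum is 78 at (39/4, 0).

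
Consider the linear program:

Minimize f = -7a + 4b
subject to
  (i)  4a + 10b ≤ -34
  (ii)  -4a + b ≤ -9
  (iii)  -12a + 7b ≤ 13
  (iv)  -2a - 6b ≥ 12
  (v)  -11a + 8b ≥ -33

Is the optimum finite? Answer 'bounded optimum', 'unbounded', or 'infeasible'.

infeasible

The boundaries 4a + 10b = -34 and -4a + b = -9 meet at (14/11, -43/11), but that point violates -11a + 8b ≥ -33. Every candidate vertex is excluded by some other constraint, so the feasible region is empty.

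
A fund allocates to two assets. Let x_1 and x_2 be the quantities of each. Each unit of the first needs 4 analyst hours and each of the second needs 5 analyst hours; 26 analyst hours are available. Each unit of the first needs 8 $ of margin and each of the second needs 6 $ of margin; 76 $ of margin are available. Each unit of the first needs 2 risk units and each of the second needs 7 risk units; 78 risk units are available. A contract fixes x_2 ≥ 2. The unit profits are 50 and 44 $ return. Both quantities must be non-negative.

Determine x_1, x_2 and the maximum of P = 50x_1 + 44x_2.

x_1 = 4, x_2 = 2, maximum P = 288

Corner points and P = 50x_1 + 44x_2:
  (0, 26/5) → P = 1144/5
  (0, 2) → P = 88
  (4, 2) → P = 288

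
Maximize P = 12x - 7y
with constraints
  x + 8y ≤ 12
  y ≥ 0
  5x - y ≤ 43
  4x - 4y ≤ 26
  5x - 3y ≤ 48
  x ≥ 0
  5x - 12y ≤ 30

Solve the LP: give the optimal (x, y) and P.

x = 64/9, y = 11/18, maximum P = 1459/18

The binding constraints are x + 8y = 12 and 4x - 4y = 26.
Solving simultaneously gives x = 64/9, y = 11/18.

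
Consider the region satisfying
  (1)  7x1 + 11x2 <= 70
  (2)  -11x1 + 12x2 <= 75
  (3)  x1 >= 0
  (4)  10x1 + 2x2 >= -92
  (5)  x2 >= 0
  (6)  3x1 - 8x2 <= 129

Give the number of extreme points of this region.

4

Intersecting each pair of boundary lines and keeping only the points that satisfy every inequality leaves:
  (3/41, 259/41)
  (10, 0)
  (0, 25/4)
  (0, 0)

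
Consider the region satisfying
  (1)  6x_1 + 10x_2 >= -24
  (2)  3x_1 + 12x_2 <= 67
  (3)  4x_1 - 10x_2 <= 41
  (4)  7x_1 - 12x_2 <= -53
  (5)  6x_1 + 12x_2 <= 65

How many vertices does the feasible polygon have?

4

Intersecting each pair of boundary lines and keeping only the points that satisfy every inequality leaves:
  (-479/21, 79/7)
  (-409/71, 75/71)
  (-2/3, 23/4)
  (12/13, 773/156)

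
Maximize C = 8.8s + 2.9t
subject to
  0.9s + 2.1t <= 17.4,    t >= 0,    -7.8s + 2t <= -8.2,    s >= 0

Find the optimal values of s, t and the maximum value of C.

s = 58/3, t = 0, maximum C = 2552/15

Extreme points and C = 8.8s + 2.9t:
  (58/3, 0) → C = 2552/15
  (289/101, 713/101) → C = 46109/1010
  (41/39, 0) → C = 1804/195

The optimum lies where 0.9s + 2.1t = 17.4 and t = 0.
Solving simultaneously gives s = 58/3, t = 0.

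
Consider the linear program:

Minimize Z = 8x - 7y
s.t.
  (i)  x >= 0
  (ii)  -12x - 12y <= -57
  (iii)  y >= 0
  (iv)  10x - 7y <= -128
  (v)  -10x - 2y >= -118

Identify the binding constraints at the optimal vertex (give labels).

Vertices and Z = 8x - 7y:
  (0, 128/7) → Z = -128
  (0, 59) → Z = -413
  (19/3, 82/3) → Z = -422/3

The minimum is at (0, 59). Substituting into each constraint, equality holds for (i) and (v); the remaining constraints have slack.

(i) and (v)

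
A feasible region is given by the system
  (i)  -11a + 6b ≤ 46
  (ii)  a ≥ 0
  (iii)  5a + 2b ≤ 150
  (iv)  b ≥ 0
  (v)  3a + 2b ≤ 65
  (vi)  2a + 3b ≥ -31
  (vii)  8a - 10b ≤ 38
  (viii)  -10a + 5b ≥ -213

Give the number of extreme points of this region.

The feasible vertices (each the meet of two boundaries and inside every other half-plane) are:
  (0, 23/3)
  (149/20, 853/40)
  (0, 0)
  (19/4, 0)
  (363/23, 203/23)

5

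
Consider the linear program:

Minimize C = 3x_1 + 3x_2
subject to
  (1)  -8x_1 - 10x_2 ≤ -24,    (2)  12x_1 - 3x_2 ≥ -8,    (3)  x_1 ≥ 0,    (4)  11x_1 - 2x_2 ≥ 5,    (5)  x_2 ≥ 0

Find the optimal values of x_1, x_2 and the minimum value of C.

x_1 = 7/9, x_2 = 16/9, minimum C = 23/3

Feasible corners and C = 3x_1 + 3x_2:
  (7/9, 16/9) → C = 23/3
  (3, 0) → C = 9
  (31/9, 148/9) → C = 179/3
The feasible region is unbounded (it extends along (1, 0), (1, 4)), but C strictly increases along every unbounded feasible direction, so there is no improving ray and the minimum is attained at a vertex.

The optimum lies where -8x_1 - 10x_2 = -24 and 11x_1 - 2x_2 = 5.
Solving simultaneously gives x_1 = 7/9, x_2 = 16/9.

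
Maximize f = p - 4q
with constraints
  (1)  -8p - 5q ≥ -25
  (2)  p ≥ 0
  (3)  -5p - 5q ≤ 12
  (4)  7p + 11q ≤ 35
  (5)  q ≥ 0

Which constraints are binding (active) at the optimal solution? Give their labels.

(1) and (5)

Extreme points and f = p - 4q:
  (100/53, 105/53) → f = -320/53
  (25/8, 0) → f = 25/8
  (0, 35/11) → f = -140/11
  (0, 0) → f = 0

The maximum is at (25/8, 0). Substituting into each constraint, equality holds for (1) and (5); the remaining constraints have slack.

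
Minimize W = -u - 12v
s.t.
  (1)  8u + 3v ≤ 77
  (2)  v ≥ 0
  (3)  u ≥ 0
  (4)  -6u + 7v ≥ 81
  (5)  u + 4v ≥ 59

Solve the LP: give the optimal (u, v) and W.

u = 0, v = 77/3, minimum W = -308

Vertices and W = -u - 12v:
  (0, 77/3) → W = -308
  (4, 15) → W = -184
  (0, 59/4) → W = -177
  (89/31, 435/31) → W = -5309/31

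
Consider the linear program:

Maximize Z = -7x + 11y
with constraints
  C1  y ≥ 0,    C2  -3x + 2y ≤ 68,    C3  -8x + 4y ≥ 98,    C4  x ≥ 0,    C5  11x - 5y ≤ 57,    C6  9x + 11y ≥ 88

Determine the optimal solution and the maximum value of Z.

Extreme points and Z = -7x + 11y:
  (19, 125/2) → Z = 1109/2
  (0, 34) → Z = 374
  (0, 49/2) → Z = 539/2

x = 19, y = 125/2, maximum Z = 1109/2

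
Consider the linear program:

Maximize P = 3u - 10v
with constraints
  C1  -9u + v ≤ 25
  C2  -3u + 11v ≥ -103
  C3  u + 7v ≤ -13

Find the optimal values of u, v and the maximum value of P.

u = 289/16, v = -71/16, maximum P = 1577/16

Corner points and P = 3u - 10v:
  (-63/16, -167/16) → P = 1481/16
  (-47/16, -23/16) → P = 89/16
  (289/16, -71/16) → P = 1577/16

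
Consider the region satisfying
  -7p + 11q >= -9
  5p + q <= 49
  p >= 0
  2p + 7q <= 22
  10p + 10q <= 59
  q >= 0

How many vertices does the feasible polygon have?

Pairwise boundary intersections that survive every other constraint:
  (739/180, 323/180)
  (9/7, 0)
  (0, 22/7)
  (0, 0)
  (193/50, 51/25)

5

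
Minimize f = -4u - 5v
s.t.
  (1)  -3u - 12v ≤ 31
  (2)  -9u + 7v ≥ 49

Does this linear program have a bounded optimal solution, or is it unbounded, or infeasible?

unbounded

From the feasible point (-805/129, -44/43), moving in the direction (7, 9) keeps every constraint satisfied while f decreases without bound.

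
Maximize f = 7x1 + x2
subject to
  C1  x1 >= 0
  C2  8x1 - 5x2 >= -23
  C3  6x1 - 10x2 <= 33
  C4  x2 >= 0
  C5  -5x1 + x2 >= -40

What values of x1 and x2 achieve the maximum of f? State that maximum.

x1 = 223/17, x2 = 435/17, maximum f = 1996/17

The optimum lies where 8x1 - 5x2 = -23 and -5x1 + x2 = -40.
Solving simultaneously gives x1 = 223/17, x2 = 435/17.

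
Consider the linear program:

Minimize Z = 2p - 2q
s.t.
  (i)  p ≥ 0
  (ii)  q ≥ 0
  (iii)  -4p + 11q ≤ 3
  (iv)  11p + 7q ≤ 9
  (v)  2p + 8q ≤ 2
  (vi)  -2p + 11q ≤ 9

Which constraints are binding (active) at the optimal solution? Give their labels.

Corner points and Z = 2p - 2q:
  (0, 0) → Z = 0
  (0, 1/4) → Z = -1/2
  (9/11, 0) → Z = 18/11
  (29/37, 2/37) → Z = 54/37

The minimum is at (0, 1/4). Substituting into each constraint, equality holds for (i) and (v); the remaining constraints have slack.

(i) and (v)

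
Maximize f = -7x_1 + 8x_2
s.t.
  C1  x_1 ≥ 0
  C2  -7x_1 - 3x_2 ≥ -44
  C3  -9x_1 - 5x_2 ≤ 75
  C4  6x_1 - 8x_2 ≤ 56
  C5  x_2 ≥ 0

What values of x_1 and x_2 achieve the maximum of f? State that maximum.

Extreme points and f = -7x_1 + 8x_2:
  (0, 44/3) → f = 352/3
  (0, 0) → f = 0
  (44/7, 0) → f = -44

The binding constraints are x_1 = 0 and -7x_1 - 3x_2 = -44.
Solving simultaneously gives x_1 = 0, x_2 = 44/3.

x_1 = 0, x_2 = 44/3, maximum f = 352/3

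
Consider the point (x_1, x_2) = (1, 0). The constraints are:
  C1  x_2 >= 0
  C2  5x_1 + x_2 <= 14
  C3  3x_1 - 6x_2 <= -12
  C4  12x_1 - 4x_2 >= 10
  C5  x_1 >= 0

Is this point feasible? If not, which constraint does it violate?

Constraint C3: 3x_1 - 6x_2 = 3, which is not ≤ -12. All other constraints are satisfied.

not feasible — violates C3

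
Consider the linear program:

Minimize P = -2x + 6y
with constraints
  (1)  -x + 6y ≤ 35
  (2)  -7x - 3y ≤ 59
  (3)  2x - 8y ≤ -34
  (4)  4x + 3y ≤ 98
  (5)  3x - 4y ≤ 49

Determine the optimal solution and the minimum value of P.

Corner points and P = -2x + 6y:
  (-51/5, 62/15) → P = 226/5
  (161/9, 238/27) → P = 154/9
  (-287/31, 60/31) → P = 934/31
  (341/19, 166/19) → P = 314/19

x = 341/19, y = 166/19, minimum P = 314/19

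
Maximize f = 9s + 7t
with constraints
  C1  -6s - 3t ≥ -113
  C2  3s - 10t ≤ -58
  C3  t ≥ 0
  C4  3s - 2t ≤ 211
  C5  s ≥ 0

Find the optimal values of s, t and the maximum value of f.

s = 0, t = 113/3, maximum f = 791/3

At the optimal vertex, -6s - 3t = -113 and s = 0.
Solving simultaneously gives s = 0, t = 113/3.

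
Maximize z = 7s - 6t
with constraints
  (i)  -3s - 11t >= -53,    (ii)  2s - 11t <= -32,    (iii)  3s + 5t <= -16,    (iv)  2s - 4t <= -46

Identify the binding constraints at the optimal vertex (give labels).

Feasible corners and z = 7s - 6t:
  (-49/2, 23/2) → z = -481/2
  (-27, -2) → z = -177
  (-147/11, 53/11) → z = -1347/11
The feasible region is unbounded (it extends along (-11, -2), (-11, 3)), but z strictly decreases along every unbounded feasible direction, so there is no improving ray and the maximum is attained at a vertex.

The maximum is at (-147/11, 53/11). Substituting into each constraint, equality holds for (iii) and (iv); the remaining constraints have slack.

(iii) and (iv)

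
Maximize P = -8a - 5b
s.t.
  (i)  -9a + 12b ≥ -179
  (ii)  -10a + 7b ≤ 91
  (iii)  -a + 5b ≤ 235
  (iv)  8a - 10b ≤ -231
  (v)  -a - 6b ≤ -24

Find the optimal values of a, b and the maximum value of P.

a = 707/44, b = 791/22, maximum P = -6783/22

Corner points and P = -8a - 5b:
  (1190/43, 2259/43) → P = -20815/43
  (707/44, 791/22) → P = -6783/22
  (239/6, 1649/30) → P = -1187/2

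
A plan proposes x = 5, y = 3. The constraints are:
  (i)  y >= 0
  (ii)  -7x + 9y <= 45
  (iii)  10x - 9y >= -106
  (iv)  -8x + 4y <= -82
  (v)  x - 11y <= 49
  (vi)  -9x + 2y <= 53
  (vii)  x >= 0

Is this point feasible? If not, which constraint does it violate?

Constraint (iv): -8x + 4y = -28, which is not ≤ -82. All other constraints are satisfied.

not feasible — violates (iv)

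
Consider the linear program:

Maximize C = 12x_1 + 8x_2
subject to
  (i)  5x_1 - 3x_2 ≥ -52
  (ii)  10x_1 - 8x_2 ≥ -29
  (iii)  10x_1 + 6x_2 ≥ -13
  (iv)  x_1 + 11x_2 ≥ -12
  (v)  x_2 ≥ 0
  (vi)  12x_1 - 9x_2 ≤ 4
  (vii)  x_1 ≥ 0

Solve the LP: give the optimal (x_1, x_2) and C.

Feasible corners and C = 12x_1 + 8x_2:
  (293/6, 194/3) → C = 3310/3
  (0, 29/8) → C = 29
  (1/3, 0) → C = 4
  (0, 0) → C = 0

At the optimal vertex, 10x_1 - 8x_2 = -29 and 12x_1 - 9x_2 = 4.
Solving simultaneously gives x_1 = 293/6, x_2 = 194/3.

x_1 = 293/6, x_2 = 194/3, maximum C = 3310/3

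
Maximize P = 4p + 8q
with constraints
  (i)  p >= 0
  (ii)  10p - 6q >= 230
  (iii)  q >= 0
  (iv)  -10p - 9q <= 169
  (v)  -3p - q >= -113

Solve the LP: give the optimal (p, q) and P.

p = 227/7, q = 110/7, maximum P = 1788/7

Vertices and P = 4p + 8q:
  (23, 0) → P = 92
  (227/7, 110/7) → P = 1788/7
  (113/3, 0) → P = 452/3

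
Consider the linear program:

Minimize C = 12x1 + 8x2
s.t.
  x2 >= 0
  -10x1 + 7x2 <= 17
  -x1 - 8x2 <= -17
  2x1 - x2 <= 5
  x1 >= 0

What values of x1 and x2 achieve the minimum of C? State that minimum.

Feasible corners and C = 12x1 + 8x2:
  (13, 21) → C = 324
  (0, 17/7) → C = 136/7
  (57/17, 29/17) → C = 916/17
  (0, 17/8) → C = 17

The optimum lies where -x1 - 8x2 = -17 and x1 = 0.
Solving simultaneously gives x1 = 0, x2 = 17/8.

x1 = 0, x2 = 17/8, minimum C = 17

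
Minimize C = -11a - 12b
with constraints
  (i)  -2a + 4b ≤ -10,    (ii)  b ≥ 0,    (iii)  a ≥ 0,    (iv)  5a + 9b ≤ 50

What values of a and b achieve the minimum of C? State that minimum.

Extreme points and C = -11a - 12b:
  (5, 0) → C = -55
  (145/19, 25/19) → C = -1895/19
  (10, 0) → C = -110

a = 10, b = 0, minimum C = -110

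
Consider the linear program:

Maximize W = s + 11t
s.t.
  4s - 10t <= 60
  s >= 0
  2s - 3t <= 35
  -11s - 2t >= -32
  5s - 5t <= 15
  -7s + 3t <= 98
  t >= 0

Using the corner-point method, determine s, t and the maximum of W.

Extreme points and W = s + 11t:
  (0, 16) → W = 176
  (0, 0) → W = 0
  (32/11, 0) → W = 32/11

The binding constraints are s = 0 and -11s - 2t = -32.
Solving simultaneously gives s = 0, t = 16.

s = 0, t = 16, maximum W = 176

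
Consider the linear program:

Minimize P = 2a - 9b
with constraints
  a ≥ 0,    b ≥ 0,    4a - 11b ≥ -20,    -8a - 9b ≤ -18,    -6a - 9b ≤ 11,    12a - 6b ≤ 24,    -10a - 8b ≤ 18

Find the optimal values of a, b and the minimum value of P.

a = 32/9, b = 28/9, minimum P = -188/9

Extreme points and P = 2a - 9b:
  (9/62, 58/31) → P = -513/31
  (32/9, 28/9) → P = -188/9
  (27/13, 2/13) → P = 36/13

The binding constraints are 4a - 11b = -20 and 12a - 6b = 24.
Solving simultaneously gives a = 32/9, b = 28/9.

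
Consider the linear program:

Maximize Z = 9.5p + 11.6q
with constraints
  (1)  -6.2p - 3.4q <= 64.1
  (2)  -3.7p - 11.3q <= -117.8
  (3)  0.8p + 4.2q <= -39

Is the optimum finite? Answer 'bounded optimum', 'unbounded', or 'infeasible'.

unbounded

From the feasible point (46773/325, -11927/325), moving in the direction (4.2, -0.8) keeps every constraint satisfied while Z increases without bound.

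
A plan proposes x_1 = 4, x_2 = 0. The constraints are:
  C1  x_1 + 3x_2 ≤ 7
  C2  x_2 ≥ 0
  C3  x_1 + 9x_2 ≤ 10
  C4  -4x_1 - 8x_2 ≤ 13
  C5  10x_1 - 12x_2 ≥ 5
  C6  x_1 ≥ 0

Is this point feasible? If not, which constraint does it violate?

feasible

C1: 4 ≤ 7 ✓
C2: 0 ≥ 0 ✓
C3: 4 ≤ 10 ✓
C4: -16 ≤ 13 ✓
C5: 40 ≥ 5 ✓
C6: 4 ≥ 0 ✓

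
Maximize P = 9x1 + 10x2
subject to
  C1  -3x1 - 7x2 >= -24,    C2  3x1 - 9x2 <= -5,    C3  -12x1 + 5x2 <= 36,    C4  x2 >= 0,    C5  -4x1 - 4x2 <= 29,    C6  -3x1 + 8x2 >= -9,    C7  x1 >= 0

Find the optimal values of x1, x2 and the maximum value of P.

x1 = 181/48, x2 = 29/16, maximum P = 833/16

Corner points and P = 9x1 + 10x2:
  (181/48, 29/16) → P = 833/16
  (0, 24/7) → P = 240/7
  (0, 5/9) → P = 50/9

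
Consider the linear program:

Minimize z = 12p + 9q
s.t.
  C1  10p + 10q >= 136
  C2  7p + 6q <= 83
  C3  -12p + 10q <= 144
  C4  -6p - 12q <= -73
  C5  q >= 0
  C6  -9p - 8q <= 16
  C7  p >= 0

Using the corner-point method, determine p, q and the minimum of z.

p = 0, q = 68/5, minimum z = 612/5

Vertices and z = 12p + 9q:
  (7/5, 61/5) → z = 633/5
  (0, 68/5) → z = 612/5
  (0, 83/6) → z = 249/2

The optimum lies where 10p + 10q = 136 and p = 0.
Solving simultaneously gives p = 0, q = 68/5.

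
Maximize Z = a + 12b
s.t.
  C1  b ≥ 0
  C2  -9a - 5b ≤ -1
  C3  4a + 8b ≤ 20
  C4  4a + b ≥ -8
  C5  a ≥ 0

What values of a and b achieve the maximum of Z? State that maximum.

At the optimal vertex, 4a + 8b = 20 and a = 0.
Solving simultaneously gives a = 0, b = 5/2.

a = 0, b = 5/2, maximum Z = 30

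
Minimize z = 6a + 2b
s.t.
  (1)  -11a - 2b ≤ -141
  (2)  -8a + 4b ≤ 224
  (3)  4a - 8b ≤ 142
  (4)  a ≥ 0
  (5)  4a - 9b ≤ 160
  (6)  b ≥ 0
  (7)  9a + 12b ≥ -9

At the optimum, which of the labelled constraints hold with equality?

(1) and (6)

Extreme points and z = 6a + 2b:
  (29/15, 898/15) → z = 394/3
  (141/11, 0) → z = 846/11
  (71/2, 0) → z = 213
The feasible region is unbounded (it extends along (2, 1), (1, 2)), but z strictly increases along every unbounded feasible direction, so there is no improving ray and the minimum is attained at a vertex.

The minimum is at (141/11, 0). Substituting into each constraint, equality holds for (1) and (6); the remaining constraints have slack.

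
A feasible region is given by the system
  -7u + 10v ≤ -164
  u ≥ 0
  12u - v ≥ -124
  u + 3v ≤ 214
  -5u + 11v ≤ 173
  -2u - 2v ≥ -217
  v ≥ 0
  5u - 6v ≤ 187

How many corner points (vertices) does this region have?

The feasible vertices (each the meet of two boundaries and inside every other half-plane) are:
  (1249/17, 1191/34)
  (164/7, 0)
  (838/11, 711/22)
  (187/5, 0)

4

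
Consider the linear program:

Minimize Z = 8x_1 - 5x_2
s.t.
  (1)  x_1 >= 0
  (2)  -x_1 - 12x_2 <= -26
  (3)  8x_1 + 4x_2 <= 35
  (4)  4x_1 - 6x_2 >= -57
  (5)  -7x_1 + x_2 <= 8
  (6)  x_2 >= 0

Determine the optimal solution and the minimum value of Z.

x_1 = 1/12, x_2 = 103/12, minimum Z = -169/4

Corner points and Z = 8x_1 - 5x_2:
  (0, 13/6) → Z = -65/6
  (0, 8) → Z = -40
  (79/23, 173/92) → Z = 1663/92
  (1/12, 103/12) → Z = -169/4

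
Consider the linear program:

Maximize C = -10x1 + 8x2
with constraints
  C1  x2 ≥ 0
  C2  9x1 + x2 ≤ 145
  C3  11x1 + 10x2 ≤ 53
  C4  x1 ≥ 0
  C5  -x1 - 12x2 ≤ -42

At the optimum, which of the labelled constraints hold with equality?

C3 and C4

Vertices and C = -10x1 + 8x2:
  (0, 53/10) → C = 212/5
  (108/61, 409/122) → C = 556/61
  (0, 7/2) → C = 28

The maximum is at (0, 53/10). Substituting into each constraint, equality holds for C3 and C4; the remaining constraints have slack.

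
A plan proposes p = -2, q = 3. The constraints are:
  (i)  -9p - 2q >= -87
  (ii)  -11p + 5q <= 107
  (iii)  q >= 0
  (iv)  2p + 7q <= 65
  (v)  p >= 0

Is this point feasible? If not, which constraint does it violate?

not feasible — violates (v)

Constraint (v): p = -2, which is not ≥ 0. All other constraints are satisfied.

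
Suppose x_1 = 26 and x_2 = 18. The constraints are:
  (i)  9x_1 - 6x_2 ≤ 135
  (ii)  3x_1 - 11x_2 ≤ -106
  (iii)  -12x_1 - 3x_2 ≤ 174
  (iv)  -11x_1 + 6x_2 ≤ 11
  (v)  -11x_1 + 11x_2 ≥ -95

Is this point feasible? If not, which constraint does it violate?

(i): 126 ≤ 135 ✓
(ii): -120 ≤ -106 ✓
(iii): -366 ≤ 174 ✓
(iv): -178 ≤ 11 ✓
(v): -88 ≥ -95 ✓

feasible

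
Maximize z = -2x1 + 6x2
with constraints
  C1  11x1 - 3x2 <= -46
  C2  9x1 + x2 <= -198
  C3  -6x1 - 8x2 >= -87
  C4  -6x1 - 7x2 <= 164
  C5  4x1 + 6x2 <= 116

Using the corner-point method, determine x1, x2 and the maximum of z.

x1 = -449/2, x2 = 169, maximum z = 1463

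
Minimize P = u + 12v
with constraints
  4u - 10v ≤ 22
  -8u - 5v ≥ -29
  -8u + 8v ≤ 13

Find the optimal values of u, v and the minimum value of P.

The binding constraints are 4u - 10v = 22 and -8u + 8v = 13.
Solving simultaneously gives u = -51/8, v = -19/4.

u = -51/8, v = -19/4, minimum P = -507/8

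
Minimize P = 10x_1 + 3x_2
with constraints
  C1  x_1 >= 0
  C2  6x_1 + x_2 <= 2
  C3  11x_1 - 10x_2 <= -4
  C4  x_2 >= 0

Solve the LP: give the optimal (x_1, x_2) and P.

The optimum lies where x_1 = 0 and 11x_1 - 10x_2 = -4.
Solving simultaneously gives x_1 = 0, x_2 = 2/5.

x_1 = 0, x_2 = 2/5, minimum P = 6/5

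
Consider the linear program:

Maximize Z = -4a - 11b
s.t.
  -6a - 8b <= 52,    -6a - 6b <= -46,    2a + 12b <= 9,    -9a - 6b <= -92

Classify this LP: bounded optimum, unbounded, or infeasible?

unbounded

From the feasible point (170/3, -49), moving in the direction (8, -6) keeps every constraint satisfied while Z increases without bound.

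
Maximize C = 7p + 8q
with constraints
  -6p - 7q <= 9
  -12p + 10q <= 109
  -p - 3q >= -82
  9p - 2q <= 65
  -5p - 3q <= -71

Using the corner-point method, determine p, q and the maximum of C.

Extreme points and C = 7p + 8q:
  (493/46, 1093/46) → C = 12195/46
  (383/86, 1397/86) → C = 13857/86
  (359/29, 673/29) → C = 7897/29
  (337/37, 314/37) → C = 4871/37

The binding constraints are -p - 3q = -82 and 9p - 2q = 65.
Solving simultaneously gives p = 359/29, q = 673/29.

p = 359/29, q = 673/29, maximum C = 7897/29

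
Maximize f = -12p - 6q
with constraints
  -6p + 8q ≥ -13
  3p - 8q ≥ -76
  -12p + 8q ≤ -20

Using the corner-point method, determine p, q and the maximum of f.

p = 7/6, q = -3/4, maximum f = -19/2

Extreme points and f = -12p - 6q:
  (89/3, 165/8) → f = -1919/4
  (7/6, -3/4) → f = -19/2
  (32/3, 27/2) → f = -209

The binding constraints are -6p + 8q = -13 and -12p + 8q = -20.
Solving simultaneously gives p = 7/6, q = -3/4.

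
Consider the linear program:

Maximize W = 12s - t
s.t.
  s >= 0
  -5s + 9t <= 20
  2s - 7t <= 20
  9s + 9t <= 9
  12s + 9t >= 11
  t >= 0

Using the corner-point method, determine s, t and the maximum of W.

s = 1, t = 0, maximum W = 12

Extreme points and W = 12s - t:
  (2/3, 1/3) → W = 23/3
  (1, 0) → W = 12
  (11/12, 0) → W = 11

The optimum lies where 9s + 9t = 9 and t = 0.
Solving simultaneously gives s = 1, t = 0.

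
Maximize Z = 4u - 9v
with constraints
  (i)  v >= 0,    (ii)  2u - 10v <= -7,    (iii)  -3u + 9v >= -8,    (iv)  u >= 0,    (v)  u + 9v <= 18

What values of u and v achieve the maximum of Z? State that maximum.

u = 117/28, v = 43/28, maximum Z = 81/28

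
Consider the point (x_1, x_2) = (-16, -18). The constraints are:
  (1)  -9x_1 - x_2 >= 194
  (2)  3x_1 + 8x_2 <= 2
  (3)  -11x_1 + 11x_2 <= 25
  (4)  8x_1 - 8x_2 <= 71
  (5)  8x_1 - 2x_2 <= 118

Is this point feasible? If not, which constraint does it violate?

Constraint (1): -9x_1 - x_2 = 162, which is not ≥ 194. All other constraints are satisfied.

not feasible — violates (1)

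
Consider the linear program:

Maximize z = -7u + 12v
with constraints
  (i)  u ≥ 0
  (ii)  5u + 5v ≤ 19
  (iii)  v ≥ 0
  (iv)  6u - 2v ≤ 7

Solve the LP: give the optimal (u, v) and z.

Corner points and z = -7u + 12v:
  (0, 19/5) → z = 228/5
  (0, 0) → z = 0
  (73/40, 79/40) → z = 437/40
  (7/6, 0) → z = -49/6

The binding constraints are u = 0 and 5u + 5v = 19.
Solving simultaneously gives u = 0, v = 19/5.

u = 0, v = 19/5, maximum z = 228/5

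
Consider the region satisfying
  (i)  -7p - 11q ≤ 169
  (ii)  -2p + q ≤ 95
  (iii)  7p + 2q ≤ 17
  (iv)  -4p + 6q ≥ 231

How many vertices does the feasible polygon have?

Pairwise boundary intersections that survive every other constraint:
  (-1214/29, 327/29)
  (-3555/86, 941/86)
  (-173/11, 699/11)
  (-36/5, 337/10)

4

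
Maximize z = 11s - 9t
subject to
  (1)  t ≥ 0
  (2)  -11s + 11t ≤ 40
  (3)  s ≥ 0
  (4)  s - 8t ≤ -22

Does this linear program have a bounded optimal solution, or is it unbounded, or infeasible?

unbounded

From the feasible point (0, 40/11), moving in the direction (8, 1) keeps every constraint satisfied while z increases without bound.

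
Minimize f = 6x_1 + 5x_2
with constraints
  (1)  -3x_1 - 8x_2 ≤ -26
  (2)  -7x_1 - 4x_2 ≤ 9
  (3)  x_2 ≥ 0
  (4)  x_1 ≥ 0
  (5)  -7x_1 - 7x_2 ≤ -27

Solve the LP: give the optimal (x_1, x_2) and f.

x_1 = 0, x_2 = 27/7, minimum f = 135/7

Corner points and f = 6x_1 + 5x_2:
  (26/3, 0) → f = 52
  (34/35, 101/35) → f = 709/35
  (0, 27/7) → f = 135/7
The feasible region is unbounded (it extends along (0, 1), (1, 0)), but f strictly increases along every unbounded feasible direction, so there is no improving ray and the minimum is attained at a vertex.

The optimum lies where x_1 = 0 and -7x_1 - 7x_2 = -27.
Solving simultaneously gives x_1 = 0, x_2 = 27/7.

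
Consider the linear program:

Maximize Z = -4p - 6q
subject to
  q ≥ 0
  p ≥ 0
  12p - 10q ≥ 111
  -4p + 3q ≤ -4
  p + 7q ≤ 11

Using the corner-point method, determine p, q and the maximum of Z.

p = 37/4, q = 0, maximum Z = -37

Vertices and Z = -4p - 6q:
  (37/4, 0) → Z = -37
  (11, 0) → Z = -44
  (887/94, 21/94) → Z = -1837/47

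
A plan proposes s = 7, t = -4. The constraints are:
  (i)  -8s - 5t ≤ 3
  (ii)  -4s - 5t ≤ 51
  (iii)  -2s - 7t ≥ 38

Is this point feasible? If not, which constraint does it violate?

Constraint (iii): -2s - 7t = 14, which is not ≥ 38. All other constraints are satisfied.

not feasible — violates (iii)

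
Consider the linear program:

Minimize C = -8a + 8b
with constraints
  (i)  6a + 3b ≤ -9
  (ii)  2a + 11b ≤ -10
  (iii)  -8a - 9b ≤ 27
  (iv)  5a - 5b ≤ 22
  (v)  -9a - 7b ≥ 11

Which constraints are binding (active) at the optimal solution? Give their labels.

Feasible corners and C = -8a + 8b:
  (-23/20, -7/10) → C = 18/5
  (0, -3) → C = -24
  (-207/70, -13/35) → C = 724/35

The minimum is at (0, -3). Substituting into each constraint, equality holds for (i) and (iii); the remaining constraints have slack.

(i) and (iii)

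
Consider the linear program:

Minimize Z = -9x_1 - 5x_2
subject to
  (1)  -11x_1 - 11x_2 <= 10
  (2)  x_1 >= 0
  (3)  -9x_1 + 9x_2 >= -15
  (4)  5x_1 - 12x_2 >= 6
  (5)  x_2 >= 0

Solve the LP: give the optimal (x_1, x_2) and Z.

Corner points and Z = -9x_1 - 5x_2:
  (2, 1/3) → Z = -59/3
  (5/3, 0) → Z = -15
  (6/5, 0) → Z = -54/5

The optimum lies where -9x_1 + 9x_2 = -15 and 5x_1 - 12x_2 = 6.
Solving simultaneously gives x_1 = 2, x_2 = 1/3.

x_1 = 2, x_2 = 1/3, minimum Z = -59/3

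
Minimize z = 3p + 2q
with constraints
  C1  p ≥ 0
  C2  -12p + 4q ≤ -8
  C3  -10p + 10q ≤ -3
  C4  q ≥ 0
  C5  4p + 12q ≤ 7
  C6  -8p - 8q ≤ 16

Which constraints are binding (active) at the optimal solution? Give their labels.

Feasible corners and z = 3p + 2q:
  (2/3, 0) → z = 2
  (31/40, 13/40) → z = 119/40
  (7/4, 0) → z = 21/4

The minimum is at (2/3, 0). Substituting into each constraint, equality holds for C2 and C4; the remaining constraints have slack.

C2 and C4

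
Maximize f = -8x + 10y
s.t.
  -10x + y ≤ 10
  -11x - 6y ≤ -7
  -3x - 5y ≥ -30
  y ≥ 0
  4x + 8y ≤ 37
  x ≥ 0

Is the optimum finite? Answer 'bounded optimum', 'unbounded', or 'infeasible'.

bounded optimum

Corner points and f = -8x + 10y:
  (7/11, 0) → f = -56/11
  (0, 7/6) → f = 35/3
  (37/4, 0) → f = -74
  (0, 37/8) → f = 185/4
The feasible region has finitely many vertices and no improving ray; the maximum is 185/4 at (0, 37/8).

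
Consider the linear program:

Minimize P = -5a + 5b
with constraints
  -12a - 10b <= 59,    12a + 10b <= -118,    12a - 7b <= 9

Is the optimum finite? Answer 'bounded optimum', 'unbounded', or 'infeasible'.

Constraints -12a - 10b ≤ 59 and 12a + 10b ≤ -118 have parallel boundaries but demand opposite sides — no point can satisfy both, so the region is empty.

infeasible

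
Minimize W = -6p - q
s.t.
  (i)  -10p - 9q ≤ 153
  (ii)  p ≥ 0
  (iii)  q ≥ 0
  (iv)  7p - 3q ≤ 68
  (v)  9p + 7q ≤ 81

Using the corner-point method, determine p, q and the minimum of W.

p = 9, q = 0, minimum W = -54

Feasible corners and W = -6p - q:
  (0, 0) → W = 0
  (0, 81/7) → W = -81/7
  (9, 0) → W = -54

The optimum lies where q = 0 and 9p + 7q = 81.
Solving simultaneously gives p = 9, q = 0.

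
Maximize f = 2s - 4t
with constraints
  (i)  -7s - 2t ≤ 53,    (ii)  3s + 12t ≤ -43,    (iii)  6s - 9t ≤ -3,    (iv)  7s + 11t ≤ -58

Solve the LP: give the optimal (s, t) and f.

Vertices and f = 2s - 4t:
  (-275/39, -71/39) → f = -266/39
  (-161/25, -99/25) → f = 74/25
  (-223/51, -127/51) → f = 62/51
  (-185/43, -109/43) → f = 66/43

s = -161/25, t = -99/25, maximum f = 74/25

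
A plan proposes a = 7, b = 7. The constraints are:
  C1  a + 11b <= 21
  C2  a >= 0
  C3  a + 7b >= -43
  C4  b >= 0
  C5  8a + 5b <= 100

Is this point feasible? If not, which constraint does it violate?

not feasible — violates C1

Constraint C1: a + 11b = 84, which is not ≤ 21. All other constraints are satisfied.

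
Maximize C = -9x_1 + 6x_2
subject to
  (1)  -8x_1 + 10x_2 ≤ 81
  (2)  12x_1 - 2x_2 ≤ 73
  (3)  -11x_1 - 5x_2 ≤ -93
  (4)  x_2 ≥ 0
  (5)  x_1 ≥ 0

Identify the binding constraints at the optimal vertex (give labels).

Extreme points and C = -9x_1 + 6x_2:
  (223/26, 389/26) → C = 327/26
  (7/2, 109/10) → C = 339/10
  (551/82, 313/82) → C = -3081/82

The maximum is at (7/2, 109/10). Substituting into each constraint, equality holds for (1) and (3); the remaining constraints have slack.

(1) and (3)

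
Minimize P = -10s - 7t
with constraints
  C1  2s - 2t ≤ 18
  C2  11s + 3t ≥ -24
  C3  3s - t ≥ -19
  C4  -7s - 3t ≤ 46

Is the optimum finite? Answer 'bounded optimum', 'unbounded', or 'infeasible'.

unbounded

From the feasible point (3/14, -123/14), moving in the direction (2, 2) keeps every constraint satisfied while P decreases without bound.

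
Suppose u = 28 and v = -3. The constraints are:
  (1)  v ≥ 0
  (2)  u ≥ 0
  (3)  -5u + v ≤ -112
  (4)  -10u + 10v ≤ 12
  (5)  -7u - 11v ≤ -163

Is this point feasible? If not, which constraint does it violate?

not feasible — violates (1)

Constraint (1): v = -3, which is not ≥ 0. All other constraints are satisfied.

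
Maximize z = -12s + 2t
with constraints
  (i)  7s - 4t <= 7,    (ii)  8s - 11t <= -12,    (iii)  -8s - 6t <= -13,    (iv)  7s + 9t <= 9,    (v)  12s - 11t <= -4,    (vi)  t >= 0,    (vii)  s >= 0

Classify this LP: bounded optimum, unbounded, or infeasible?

The boundaries 7s - 4t = 7 and 12s - 11t = -4 meet at (93/29, 112/29), but that point violates 7s + 9t ≤ 9. Every candidate vertex is excluded by some other constraint, so the feasible region is empty.

infeasible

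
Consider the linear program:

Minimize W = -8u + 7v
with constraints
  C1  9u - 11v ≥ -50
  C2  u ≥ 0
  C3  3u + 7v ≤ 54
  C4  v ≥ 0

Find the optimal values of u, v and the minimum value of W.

u = 18, v = 0, minimum W = -144

Vertices and W = -8u + 7v:
  (0, 50/11) → W = 350/11
  (61/24, 53/8) → W = 625/24
  (0, 0) → W = 0
  (18, 0) → W = -144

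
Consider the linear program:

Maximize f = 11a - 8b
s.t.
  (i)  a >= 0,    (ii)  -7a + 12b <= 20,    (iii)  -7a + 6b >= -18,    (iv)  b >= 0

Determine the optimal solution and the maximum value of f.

Extreme points and f = 11a - 8b:
  (0, 5/3) → f = -40/3
  (0, 0) → f = 0
  (8, 19/3) → f = 112/3
  (18/7, 0) → f = 198/7

The optimum lies where -7a + 12b = 20 and -7a + 6b = -18.
Solving simultaneously gives a = 8, b = 19/3.

a = 8, b = 19/3, maximum f = 112/3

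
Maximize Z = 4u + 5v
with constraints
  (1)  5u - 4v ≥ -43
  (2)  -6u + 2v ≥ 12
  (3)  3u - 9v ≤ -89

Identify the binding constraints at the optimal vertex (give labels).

Feasible corners and Z = 4u + 5v:
  (19/7, 99/7) → Z = 571/7
  (-31/33, 316/33) → Z = 1456/33
  (35/24, 83/8) → Z = 1385/24

The maximum is at (19/7, 99/7). Substituting into each constraint, equality holds for (1) and (2); the remaining constraints have slack.

(1) and (2)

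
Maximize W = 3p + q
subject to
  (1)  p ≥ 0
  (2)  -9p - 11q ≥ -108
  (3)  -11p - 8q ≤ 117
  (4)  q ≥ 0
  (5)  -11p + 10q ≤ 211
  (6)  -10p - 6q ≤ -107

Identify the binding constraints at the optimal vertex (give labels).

(2) and (4)

Feasible corners and W = 3p + q:
  (12, 0) → W = 36
  (529/56, 117/56) → W = 213/7
  (107/10, 0) → W = 321/10

The maximum is at (12, 0). Substituting into each constraint, equality holds for (2) and (4); the remaining constraints have slack.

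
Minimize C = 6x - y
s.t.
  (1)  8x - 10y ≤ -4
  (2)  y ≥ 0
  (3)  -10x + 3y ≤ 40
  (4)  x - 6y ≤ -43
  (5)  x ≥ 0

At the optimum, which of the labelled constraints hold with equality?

(3) and (5)

Corner points and C = 6x - y:
  (203/19, 170/19) → C = 1048/19
  (0, 40/3) → C = -40/3
  (0, 43/6) → C = -43/6
The feasible region is unbounded (it extends along (5, 4), (3, 10)), but C strictly increases along every unbounded feasible direction, so there is no improving ray and the minimum is attained at a vertex.

The minimum is at (0, 40/3). Substituting into each constraint, equality holds for (3) and (5); the remaining constraints have slack.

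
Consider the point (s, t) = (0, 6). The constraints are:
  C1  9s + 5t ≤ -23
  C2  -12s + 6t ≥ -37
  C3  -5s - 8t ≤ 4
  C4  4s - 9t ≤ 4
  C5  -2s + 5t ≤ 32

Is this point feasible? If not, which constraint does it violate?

Constraint C1: 9s + 5t = 30, which is not ≤ -23. All other constraints are satisfied.

not feasible — violates C1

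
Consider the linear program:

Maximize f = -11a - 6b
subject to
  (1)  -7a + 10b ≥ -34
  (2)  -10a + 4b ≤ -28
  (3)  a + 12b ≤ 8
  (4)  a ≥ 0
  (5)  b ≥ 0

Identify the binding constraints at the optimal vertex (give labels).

Extreme points and f = -11a - 6b:
  (244/47, 11/47) → f = -2750/47
  (34/7, 0) → f = -374/7
  (92/31, 13/31) → f = -1090/31
  (14/5, 0) → f = -154/5

The maximum is at (14/5, 0). Substituting into each constraint, equality holds for (2) and (5); the remaining constraints have slack.

(2) and (5)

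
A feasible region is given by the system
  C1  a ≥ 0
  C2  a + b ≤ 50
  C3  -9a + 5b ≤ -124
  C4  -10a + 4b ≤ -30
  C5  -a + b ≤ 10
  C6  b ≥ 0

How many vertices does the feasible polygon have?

Intersecting each pair of boundary lines and keeping only the points that satisfy every inequality leaves:
  (187/7, 163/7)
  (50, 0)
  (124/9, 0)

3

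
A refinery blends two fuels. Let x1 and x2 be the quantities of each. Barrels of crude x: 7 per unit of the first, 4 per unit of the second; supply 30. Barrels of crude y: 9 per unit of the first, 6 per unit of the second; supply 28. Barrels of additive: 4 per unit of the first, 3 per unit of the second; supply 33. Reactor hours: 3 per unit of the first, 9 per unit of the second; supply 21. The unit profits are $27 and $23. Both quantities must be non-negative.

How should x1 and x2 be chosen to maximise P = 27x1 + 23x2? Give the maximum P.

x1 = 2, x2 = 5/3, maximum P = 277/3

Corner points and P = 27x1 + 23x2:
  (0, 0) → P = 0
  (0, 7/3) → P = 161/3
  (28/9, 0) → P = 84
  (2, 5/3) → P = 277/3

The binding constraints are 9x1 + 6x2 = 28 and 3x1 + 9x2 = 21.
Solving simultaneously gives x1 = 2, x2 = 5/3.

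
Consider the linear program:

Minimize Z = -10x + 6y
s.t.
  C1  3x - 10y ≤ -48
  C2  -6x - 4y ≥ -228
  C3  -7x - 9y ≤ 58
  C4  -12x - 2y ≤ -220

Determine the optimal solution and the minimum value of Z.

x = 29, y = 27/2, minimum Z = -209

Vertices and Z = -10x + 6y:
  (29, 27/2) → Z = -209
  (1052/63, 206/21) → Z = -6812/63
  (106/9, 118/3) → Z = 1064/9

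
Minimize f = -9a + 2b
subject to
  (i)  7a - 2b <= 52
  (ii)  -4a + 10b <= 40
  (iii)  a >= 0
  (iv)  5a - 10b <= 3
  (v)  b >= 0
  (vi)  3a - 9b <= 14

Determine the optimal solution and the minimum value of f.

a = 300/31, b = 244/31, minimum f = -2212/31

Feasible corners and f = -9a + 2b:
  (300/31, 244/31) → f = -2212/31
  (257/30, 239/60) → f = -1037/15
  (0, 4) → f = 8
  (0, 0) → f = 0
  (3/5, 0) → f = -27/5

The binding constraints are 7a - 2b = 52 and -4a + 10b = 40.
Solving simultaneously gives a = 300/31, b = 244/31.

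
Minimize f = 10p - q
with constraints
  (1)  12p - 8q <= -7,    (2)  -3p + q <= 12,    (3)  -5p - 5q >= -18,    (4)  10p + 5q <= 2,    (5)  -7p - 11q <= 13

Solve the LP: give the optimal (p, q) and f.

Vertices and f = 10p - q:
  (-19/140, 47/70) → f = -71/35
  (-181/188, -107/188) → f = -1703/188
  (-58/25, 126/25) → f = -706/25
  (-29/8, 9/8) → f = -299/8

The optimum lies where -3p + q = 12 and -7p - 11q = 13.
Solving simultaneously gives p = -29/8, q = 9/8.

p = -29/8, q = 9/8, minimum f = -299/8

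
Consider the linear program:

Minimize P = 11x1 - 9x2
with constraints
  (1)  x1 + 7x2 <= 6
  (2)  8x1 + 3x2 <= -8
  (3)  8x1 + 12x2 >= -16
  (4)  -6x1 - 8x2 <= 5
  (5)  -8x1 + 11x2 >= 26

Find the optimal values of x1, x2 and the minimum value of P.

x1 = -83/34, x2 = 41/34, minimum P = -641/17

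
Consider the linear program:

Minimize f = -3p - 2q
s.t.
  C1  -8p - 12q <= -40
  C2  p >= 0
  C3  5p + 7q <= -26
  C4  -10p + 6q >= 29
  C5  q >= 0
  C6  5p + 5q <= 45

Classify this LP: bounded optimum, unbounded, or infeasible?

infeasible

The boundaries -8p - 12q = -40 and 5p + 7q = -26 meet at (-148, 102), but that point violates p ≥ 0. Every candidate vertex is excluded by some other constraint, so the feasible region is empty.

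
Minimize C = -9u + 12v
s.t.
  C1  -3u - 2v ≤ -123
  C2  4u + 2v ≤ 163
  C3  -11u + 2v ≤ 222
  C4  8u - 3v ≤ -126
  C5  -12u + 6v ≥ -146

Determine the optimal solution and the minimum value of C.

Vertices and C = -9u + 12v:
  (-99/14, 2019/28) → C = 13005/14
  (117/25, 1362/25) → C = 15291/25
  (-59/15, 2681/30) → C = 5539/5
  (237/28, 452/7) → C = 19563/28

The binding constraints are -3u - 2v = -123 and 8u - 3v = -126.
Solving simultaneously gives u = 117/25, v = 1362/25.

u = 117/25, v = 1362/25, minimum C = 15291/25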